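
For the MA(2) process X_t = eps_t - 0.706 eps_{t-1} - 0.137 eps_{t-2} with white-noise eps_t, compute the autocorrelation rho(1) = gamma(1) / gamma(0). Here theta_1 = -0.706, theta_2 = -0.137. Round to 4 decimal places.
\rho(1) = -0.4016

For an MA(q) process with theta_0 = 1, the autocovariance is
  gamma(k) = sigma^2 * sum_{i=0..q-k} theta_i * theta_{i+k},
and rho(k) = gamma(k) / gamma(0). Sigma^2 cancels.
  numerator   = (1)*(-0.706) + (-0.706)*(-0.137) = -0.609278.
  denominator = (1)^2 + (-0.706)^2 + (-0.137)^2 = 1.517205.
  rho(1) = -0.609278 / 1.517205 = -0.4016.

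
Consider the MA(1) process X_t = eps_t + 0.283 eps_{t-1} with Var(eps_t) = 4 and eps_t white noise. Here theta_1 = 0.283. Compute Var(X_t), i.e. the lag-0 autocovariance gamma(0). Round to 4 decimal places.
\gamma(0) = 4.3204

For an MA(q) process X_t = eps_t + sum_i theta_i eps_{t-i} with
Var(eps_t) = sigma^2, the variance is
  gamma(0) = sigma^2 * (1 + sum_i theta_i^2).
  sum_i theta_i^2 = (0.283)^2 = 0.080089.
  gamma(0) = 4 * (1 + 0.080089) = 4 * 1.080089 = 4.320356, which rounds to 4.3204.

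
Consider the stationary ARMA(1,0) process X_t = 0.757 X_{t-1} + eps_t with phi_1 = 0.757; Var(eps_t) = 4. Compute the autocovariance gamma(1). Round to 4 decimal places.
\gamma(1) = 7.0921

Multiply the model equation by X_{t-k} and take expectations. With theta_0 = psi_0 = 1 and psi_j the MA(infinity) weights, this gives
  gamma(k) - sum_i phi_i gamma(k-i) = c_k,
  c_k = sigma^2 * sum_{j=k..q} theta_j psi_{j-k}   (c_k = 0 for k > q),
using gamma(-m) = gamma(m).
Pure AR (q = 0): c_0 = sigma^2 = 4, c_k = 0 for k >= 1.
Equations for k = 0 and k = 1 (AR order 1):
  gamma(0) = phi_1 gamma(1) + c_0
  gamma(1) = phi_1 gamma(0) + c_1
Substituting the second into the first: gamma(0) (1 - phi_1^2) = c_0 + phi_1 c_1, so
  gamma(0) = c_0 / (1 - phi_1^2) = 4 / (1 - (0.757)^2) = 4 / 0.426951 = 9.368757.
  gamma(1) = phi_1 gamma(0) = (0.757)(9.368757) = 7.092149.
Therefore gamma(1) = 7.0921 (to 4 decimal places).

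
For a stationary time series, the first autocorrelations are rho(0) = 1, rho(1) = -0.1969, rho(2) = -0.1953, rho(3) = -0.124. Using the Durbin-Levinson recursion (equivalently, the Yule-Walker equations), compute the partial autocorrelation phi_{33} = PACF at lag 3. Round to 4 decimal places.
\phi_{33} = -0.2430

The PACF at lag k is phi_{kk}, the last component of the solution
to the Yule-Walker system G_k phi = r_k where
  (G_k)_{ij} = rho(|i - j|), (r_k)_i = rho(i), i,j = 1..k.
Equivalently, Durbin-Levinson gives phi_{kk} iteratively:
  phi_{11} = rho(1)
  phi_{kk} = [rho(k) - sum_{j=1..k-1} phi_{k-1,j} rho(k-j)]
            / [1 - sum_{j=1..k-1} phi_{k-1,j} rho(j)],
  phi_{k,j} = phi_{k-1,j} - phi_{kk} phi_{k-1,k-j},  j = 1..k-1.
Step k = 1:
  phi_11 = rho(1) = -0.1969.
Step k = 2:
  phi_22 = [rho(2) - phi_11 rho(1)] / [1 - phi_11 rho(1)] = [-0.1953 - (-0.1969)(-0.1969)] / [1 - (-0.1969)(-0.1969)]
         = -0.23406961 / 0.96123039 = -0.24351.
  Update: phi_21 = phi_11 - phi_22 phi_11 = -0.1969 - (-0.24351)(-0.1969) = -0.244847.
Step k = 3:
  phi_33 = [rho(3) - phi_21 rho(2) - phi_22 rho(1)] / [1 - phi_21 rho(1) - phi_22 rho(2)]
    numerator   = -0.124 - (-0.244847)(-0.1953) - (-0.24351)(-0.1969) = -0.21976586
    denominator = 1 - (-0.244847)(-0.1969) - (-0.24351)(-0.1953) = 0.904232
  phi_33 = -0.21976586 / 0.904232 = -0.243.
Therefore phi_{33} = -0.2430.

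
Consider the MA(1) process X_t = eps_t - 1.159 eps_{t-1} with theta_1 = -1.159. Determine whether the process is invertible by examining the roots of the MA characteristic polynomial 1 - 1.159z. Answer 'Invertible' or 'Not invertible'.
\text{Not invertible}

The MA(q) characteristic polynomial is P(z) = 1 - 1.159z.
Invertibility requires all roots to lie outside the unit circle, i.e. |z| > 1 for every root.
This is linear in z: 1 + (-1.159) z = 0  =>  z = -1/(-1.159) = 0.862813,  |z| = 0.862813.
Moduli of all roots: 0.8628.
All moduli strictly greater than 1? No.
Verdict: Not invertible.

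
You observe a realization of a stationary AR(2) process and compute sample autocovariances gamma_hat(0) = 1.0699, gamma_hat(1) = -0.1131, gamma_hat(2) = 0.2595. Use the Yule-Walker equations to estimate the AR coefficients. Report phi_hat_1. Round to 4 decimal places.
\hat\phi_{1} = -0.0810

The Yule-Walker equations for an AR(p) process read, in matrix form,
  Gamma_p phi = r_p,   with   (Gamma_p)_{ij} = gamma(|i - j|),
                       (r_p)_i = gamma(i),   i,j = 1..p.
Substitute the sample gammas (Toeplitz matrix and right-hand side of size 2):
  Gamma_p = [[1.0699, -0.1131], [-0.1131, 1.0699]]
  r_p     = [-0.1131, 0.2595]
Written out:
  1.0699 phi_1 - 0.1131 phi_2 = -0.1131
  -0.1131 phi_1 + 1.0699 phi_2 = 0.2595
Solve by Cramer's rule:
  det = gamma(0)^2 - gamma(1)^2 = (1.0699)^2 - (-0.1131)^2 = 1.14468601 - 0.01279161 = 1.1318944
  phi_hat_1 = [gamma(1) gamma(0) - gamma(1) gamma(2)] / det = [(-0.1131)(1.0699) - (-0.1131)(0.2595)] / 1.1318944 = -0.09165624 / 1.1318944 = -0.081
  phi_hat_2 = [gamma(0) gamma(2) - gamma(1)^2] / det = [(1.0699)(0.2595) - (-0.1131)^2] / 1.1318944 = 0.26484744 / 1.1318944 = 0.234
So phi_hat = [-0.0810, 0.2340].
Therefore phi_hat_1 = -0.0810.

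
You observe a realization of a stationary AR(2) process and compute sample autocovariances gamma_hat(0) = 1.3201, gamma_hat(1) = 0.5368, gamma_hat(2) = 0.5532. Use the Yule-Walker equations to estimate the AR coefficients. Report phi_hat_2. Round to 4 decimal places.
\hat\phi_{2} = 0.3040

The Yule-Walker equations for an AR(p) process read, in matrix form,
  Gamma_p phi = r_p,   with   (Gamma_p)_{ij} = gamma(|i - j|),
                       (r_p)_i = gamma(i),   i,j = 1..p.
Substitute the sample gammas (Toeplitz matrix and right-hand side of size 2):
  Gamma_p = [[1.3201, 0.5368], [0.5368, 1.3201]]
  r_p     = [0.5368, 0.5532]
Written out:
  1.3201 phi_1 + 0.5368 phi_2 = 0.5368
  0.5368 phi_1 + 1.3201 phi_2 = 0.5532
Solve by Cramer's rule:
  det = gamma(0)^2 - gamma(1)^2 = (1.3201)^2 - (0.5368)^2 = 1.74266401 - 0.28815424 = 1.45450977
  phi_hat_1 = [gamma(1) gamma(0) - gamma(1) gamma(2)] / det = [(0.5368)(1.3201) - (0.5368)(0.5532)] / 1.45450977 = 0.41167192 / 1.45450977 = 0.283
  phi_hat_2 = [gamma(0) gamma(2) - gamma(1)^2] / det = [(1.3201)(0.5532) - (0.5368)^2] / 1.45450977 = 0.44212508 / 1.45450977 = 0.304
So phi_hat = [0.2830, 0.3040].
Therefore phi_hat_2 = 0.3040.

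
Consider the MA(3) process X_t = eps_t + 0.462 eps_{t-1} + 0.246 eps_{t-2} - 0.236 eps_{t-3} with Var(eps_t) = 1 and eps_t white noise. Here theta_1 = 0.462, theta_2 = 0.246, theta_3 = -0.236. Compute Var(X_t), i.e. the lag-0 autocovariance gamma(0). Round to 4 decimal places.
\gamma(0) = 1.3297

For an MA(q) process X_t = eps_t + sum_i theta_i eps_{t-i} with
Var(eps_t) = sigma^2, the variance is
  gamma(0) = sigma^2 * (1 + sum_i theta_i^2).
  sum_i theta_i^2 = (0.462)^2 + (0.246)^2 + (-0.236)^2 = 0.213444 + 0.060516 + 0.055696 = 0.329656.
  gamma(0) = 1 * (1 + 0.329656) = 1 * 1.329656 = 1.329656, which rounds to 1.3297.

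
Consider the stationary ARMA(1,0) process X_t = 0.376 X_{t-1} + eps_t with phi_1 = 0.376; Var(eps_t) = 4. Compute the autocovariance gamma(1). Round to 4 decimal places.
\gamma(1) = 1.7516

Multiply the model equation by X_{t-k} and take expectations. With theta_0 = psi_0 = 1 and psi_j the MA(infinity) weights, this gives
  gamma(k) - sum_i phi_i gamma(k-i) = c_k,
  c_k = sigma^2 * sum_{j=k..q} theta_j psi_{j-k}   (c_k = 0 for k > q),
using gamma(-m) = gamma(m).
Pure AR (q = 0): c_0 = sigma^2 = 4, c_k = 0 for k >= 1.
Equations for k = 0 and k = 1 (AR order 1):
  gamma(0) = phi_1 gamma(1) + c_0
  gamma(1) = phi_1 gamma(0) + c_1
Substituting the second into the first: gamma(0) (1 - phi_1^2) = c_0 + phi_1 c_1, so
  gamma(0) = c_0 / (1 - phi_1^2) = 4 / (1 - (0.376)^2) = 4 / 0.858624 = 4.658617.
  gamma(1) = phi_1 gamma(0) = (0.376)(4.658617) = 1.75164.
Therefore gamma(1) = 1.7516 (to 4 decimal places).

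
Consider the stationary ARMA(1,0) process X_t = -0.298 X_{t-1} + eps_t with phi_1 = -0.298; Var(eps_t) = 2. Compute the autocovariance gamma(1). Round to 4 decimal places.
\gamma(1) = -0.6541

Multiply the model equation by X_{t-k} and take expectations. With theta_0 = psi_0 = 1 and psi_j the MA(infinity) weights, this gives
  gamma(k) - sum_i phi_i gamma(k-i) = c_k,
  c_k = sigma^2 * sum_{j=k..q} theta_j psi_{j-k}   (c_k = 0 for k > q),
using gamma(-m) = gamma(m).
Pure AR (q = 0): c_0 = sigma^2 = 2, c_k = 0 for k >= 1.
Equations for k = 0 and k = 1 (AR order 1):
  gamma(0) = phi_1 gamma(1) + c_0
  gamma(1) = phi_1 gamma(0) + c_1
Substituting the second into the first: gamma(0) (1 - phi_1^2) = c_0 + phi_1 c_1, so
  gamma(0) = c_0 / (1 - phi_1^2) = 2 / (1 - (-0.298)^2) = 2 / 0.911196 = 2.194917.
  gamma(1) = phi_1 gamma(0) = (-0.298)(2.194917) = -0.654085.
Therefore gamma(1) = -0.6541 (to 4 decimal places).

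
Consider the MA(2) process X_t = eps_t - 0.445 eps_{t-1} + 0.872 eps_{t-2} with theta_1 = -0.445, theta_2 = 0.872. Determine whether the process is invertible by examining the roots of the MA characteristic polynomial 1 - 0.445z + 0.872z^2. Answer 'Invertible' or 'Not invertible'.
\text{Invertible}

The MA(q) characteristic polynomial is P(z) = 1 - 0.445z + 0.872z^2.
Invertibility requires all roots to lie outside the unit circle, i.e. |z| > 1 for every root.
Set 1 + (-0.445) z + (0.872) z^2 = 0, i.e. a z^2 + b z + c = 0 with a = 0.872, b = -0.445, c = 1.
Discriminant D = b^2 - 4ac = (-0.445)^2 - 4*(0.872)*1 = 0.198025 - (3.488) = -3.289975.
D < 0, so the roots are the complex-conjugate pair z = (-b +/- i sqrt(-D)) / (2a) = 0.2552 +/- 1.04i.
For a conjugate pair |z|^2 = z * conj(z) = (product of roots) = c/a = 1/(0.872) = 1.146789, so |z| = sqrt(1.146789) = 1.0709 for both roots.
Moduli of all roots: 1.0709, 1.0709.
All moduli strictly greater than 1? Yes.
Verdict: Invertible.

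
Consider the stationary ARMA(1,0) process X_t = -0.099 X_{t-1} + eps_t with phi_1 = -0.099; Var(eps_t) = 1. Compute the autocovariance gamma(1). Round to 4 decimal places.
\gamma(1) = -0.1000

Multiply the model equation by X_{t-k} and take expectations. With theta_0 = psi_0 = 1 and psi_j the MA(infinity) weights, this gives
  gamma(k) - sum_i phi_i gamma(k-i) = c_k,
  c_k = sigma^2 * sum_{j=k..q} theta_j psi_{j-k}   (c_k = 0 for k > q),
using gamma(-m) = gamma(m).
Pure AR (q = 0): c_0 = sigma^2 = 1, c_k = 0 for k >= 1.
Equations for k = 0 and k = 1 (AR order 1):
  gamma(0) = phi_1 gamma(1) + c_0
  gamma(1) = phi_1 gamma(0) + c_1
Substituting the second into the first: gamma(0) (1 - phi_1^2) = c_0 + phi_1 c_1, so
  gamma(0) = c_0 / (1 - phi_1^2) = 1 / (1 - (-0.099)^2) = 1 / 0.990199 = 1.009898.
  gamma(1) = phi_1 gamma(0) = (-0.099)(1.009898) = -0.09998.
Therefore gamma(1) = -0.1000 (to 4 decimal places).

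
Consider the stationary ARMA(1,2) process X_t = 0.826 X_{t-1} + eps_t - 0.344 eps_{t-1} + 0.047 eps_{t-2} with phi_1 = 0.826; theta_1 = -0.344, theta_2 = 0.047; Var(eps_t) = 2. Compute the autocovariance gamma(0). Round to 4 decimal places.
\gamma(0) = 3.7119

Multiply the model equation by X_{t-k} and take expectations. With theta_0 = psi_0 = 1 and psi_j the MA(infinity) weights, this gives
  gamma(k) - sum_i phi_i gamma(k-i) = c_k,
  c_k = sigma^2 * sum_{j=k..q} theta_j psi_{j-k}   (c_k = 0 for k > q),
using gamma(-m) = gamma(m).
psi-weights needed (psi_j = theta_j + sum_i phi_i psi_{j-i}):
  psi_1 = theta_1 + phi_1 = -0.344 + (0.826) = 0.482
  psi_2 = theta_2 + phi_1 psi_1 = 0.047 + (0.826)(0.482) = 0.445132
Right-hand sides:
  c_0 = sigma^2 (1 + theta_1 psi_1 + theta_2 psi_2) = 2 * (1 + (-0.344)(0.482) + (0.047)(0.445132)) = 2 * 0.855113 = 1.710226
  c_1 = sigma^2 (theta_1 + theta_2 psi_1) = 2 * (-0.344 + (0.047)(0.482)) = -0.642692
  c_2 = sigma^2 theta_2 = 2 * (0.047) = 0.094
Equations for k = 0 and k = 1 (AR order 1):
  gamma(0) = phi_1 gamma(1) + c_0
  gamma(1) = phi_1 gamma(0) + c_1
Substituting the second into the first: gamma(0) (1 - phi_1^2) = c_0 + phi_1 c_1, so
  gamma(0) = (c_0 + phi_1 c_1) / (1 - phi_1^2) = (1.710226 + (0.826)(-0.642692)) / (1 - (0.826)^2) = 1.179363 / 0.317724 = 3.71191.
Therefore gamma(0) = 3.7119 (to 4 decimal places).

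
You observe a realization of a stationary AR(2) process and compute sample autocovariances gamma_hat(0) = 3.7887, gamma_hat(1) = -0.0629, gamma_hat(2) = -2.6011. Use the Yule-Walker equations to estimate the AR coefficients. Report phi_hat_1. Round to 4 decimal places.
\hat\phi_{1} = -0.0280

The Yule-Walker equations for an AR(p) process read, in matrix form,
  Gamma_p phi = r_p,   with   (Gamma_p)_{ij} = gamma(|i - j|),
                       (r_p)_i = gamma(i),   i,j = 1..p.
Substitute the sample gammas (Toeplitz matrix and right-hand side of size 2):
  Gamma_p = [[3.7887, -0.0629], [-0.0629, 3.7887]]
  r_p     = [-0.0629, -2.6011]
Written out:
  3.7887 phi_1 - 0.0629 phi_2 = -0.0629
  -0.0629 phi_1 + 3.7887 phi_2 = -2.6011
Solve by Cramer's rule:
  det = gamma(0)^2 - gamma(1)^2 = (3.7887)^2 - (-0.0629)^2 = 14.35424769 - 0.00395641 = 14.35029128
  phi_hat_1 = [gamma(1) gamma(0) - gamma(1) gamma(2)] / det = [(-0.0629)(3.7887) - (-0.0629)(-2.6011)] / 14.35029128 = -0.40191842 / 14.35029128 = -0.028
  phi_hat_2 = [gamma(0) gamma(2) - gamma(1)^2] / det = [(3.7887)(-2.6011) - (-0.0629)^2] / 14.35029128 = -9.85874398 / 14.35029128 = -0.687
So phi_hat = [-0.0280, -0.6870].
Therefore phi_hat_1 = -0.0280.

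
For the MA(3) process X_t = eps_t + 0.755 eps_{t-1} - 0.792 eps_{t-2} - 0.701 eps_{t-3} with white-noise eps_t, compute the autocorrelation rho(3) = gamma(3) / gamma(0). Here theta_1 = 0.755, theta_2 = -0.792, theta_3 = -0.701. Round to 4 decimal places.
\rho(3) = -0.2607

For an MA(q) process with theta_0 = 1, the autocovariance is
  gamma(k) = sigma^2 * sum_{i=0..q-k} theta_i * theta_{i+k},
and rho(k) = gamma(k) / gamma(0). Sigma^2 cancels.
  numerator   = (1)*(-0.701) = -0.701.
  denominator = (1)^2 + (0.755)^2 + (-0.792)^2 + (-0.701)^2 = 2.68869.
  rho(3) = -0.701 / 2.68869 = -0.2607.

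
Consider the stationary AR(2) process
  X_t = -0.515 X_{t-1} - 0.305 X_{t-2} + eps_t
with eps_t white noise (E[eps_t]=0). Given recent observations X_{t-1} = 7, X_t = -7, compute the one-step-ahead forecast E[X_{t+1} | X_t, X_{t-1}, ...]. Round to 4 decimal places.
E[X_{t+1} \mid \mathcal F_t] = 1.4700

For an AR(p) model X_t = c + sum_i phi_i X_{t-i} + eps_t, the
one-step-ahead conditional mean is
  E[X_{t+1} | X_t, ...] = c + sum_i phi_i X_{t+1-i}.
Substitute known values:
  E[X_{t+1} | ...] = (-0.515) * (-7) + (-0.305) * (7)
                   = 1.4700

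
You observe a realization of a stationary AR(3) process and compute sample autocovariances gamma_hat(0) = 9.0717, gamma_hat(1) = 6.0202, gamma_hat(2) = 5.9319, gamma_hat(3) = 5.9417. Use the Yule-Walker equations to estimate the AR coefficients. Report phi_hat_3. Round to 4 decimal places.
\hat\phi_{3} = 0.2790

The Yule-Walker equations for an AR(p) process read, in matrix form,
  Gamma_p phi = r_p,   with   (Gamma_p)_{ij} = gamma(|i - j|),
                       (r_p)_i = gamma(i),   i,j = 1..p.
Substitute the sample gammas (Toeplitz matrix and right-hand side of size 3):
  Gamma_p = [[9.0717, 6.0202, 5.9319], [6.0202, 9.0717, 6.0202], [5.9319, 6.0202, 9.0717]]
  r_p     = [6.0202, 5.9319, 5.9417]
Written out (R1..R3):
  (R1) 9.0717 phi_1 + 6.0202 phi_2 + 5.9319 phi_3 = 6.0202
  (R2) 6.0202 phi_1 + 9.0717 phi_2 + 6.0202 phi_3 = 5.9319
  (R3) 5.9319 phi_1 + 6.0202 phi_2 + 9.0717 phi_3 = 5.9417
Gaussian elimination:
  R2 <- R2 - (6.0202/9.0717) R1 = R2 - (0.663624) R1:  5.076549 phi_2 + 2.083647 phi_3 = 1.936749
  R3 <- R3 - (5.9319/9.0717) R1 = R3 - (0.653891) R1:  2.083647 phi_2 + 5.192886 phi_3 = 2.005147
  R3 <- R3 - (2.083647/5.076549) R2 = R3 - (0.410446) R2:  4.337662 phi_3 = 1.210217
Back-substitution:
  phi_hat_3 = 1.210217 / 4.337662 = 0.279002
  phi_hat_2 = (1.936749 - (2.083647)(0.279002)) / 5.076549 = 0.266994
  phi_hat_1 = (6.0202 - (6.0202)(0.266994) - (5.9319)(0.279002)) / 9.0717 = 0.304004
So phi_hat = [0.3040, 0.2670, 0.2790].
Therefore phi_hat_3 = 0.2790.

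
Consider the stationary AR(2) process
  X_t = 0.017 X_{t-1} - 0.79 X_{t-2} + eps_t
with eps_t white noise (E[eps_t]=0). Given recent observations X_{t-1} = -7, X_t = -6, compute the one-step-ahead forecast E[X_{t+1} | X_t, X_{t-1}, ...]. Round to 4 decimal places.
E[X_{t+1} \mid \mathcal F_t] = 5.4280

For an AR(p) model X_t = c + sum_i phi_i X_{t-i} + eps_t, the
one-step-ahead conditional mean is
  E[X_{t+1} | X_t, ...] = c + sum_i phi_i X_{t+1-i}.
Substitute known values:
  E[X_{t+1} | ...] = (0.017) * (-6) + (-0.79) * (-7)
                   = 5.4280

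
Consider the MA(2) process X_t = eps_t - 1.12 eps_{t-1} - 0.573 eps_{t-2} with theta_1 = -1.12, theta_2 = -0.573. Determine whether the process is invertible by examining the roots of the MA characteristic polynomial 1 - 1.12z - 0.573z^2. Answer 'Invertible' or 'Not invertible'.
\text{Not invertible}

The MA(q) characteristic polynomial is P(z) = 1 - 1.12z - 0.573z^2.
Invertibility requires all roots to lie outside the unit circle, i.e. |z| > 1 for every root.
Set 1 + (-1.12) z + (-0.573) z^2 = 0, i.e. a z^2 + b z + c = 0 with a = -0.573, b = -1.12, c = 1.
Discriminant D = b^2 - 4ac = (-1.12)^2 - 4*(-0.573)*1 = 1.2544 - (-2.292) = 3.5464.
D >= 0, so the roots are real: z = (-b +/- sqrt(D)) / (2a) = (1.12 +/- 1.883189) / (-1.146).
  z_1 = (1.12 + 1.883189) / (-1.146) = -2.6206,   |z_1| = 2.6206.
  z_2 = (1.12 - 1.883189) / (-1.146) = 0.666,   |z_2| = 0.666.
Moduli of all roots: 2.6206, 0.6660.
All moduli strictly greater than 1? No.
Verdict: Not invertible.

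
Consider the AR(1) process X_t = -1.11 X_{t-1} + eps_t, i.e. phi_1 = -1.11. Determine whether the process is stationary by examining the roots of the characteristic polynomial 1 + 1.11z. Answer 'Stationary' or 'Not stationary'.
\text{Not stationary}

The AR(p) characteristic polynomial is P(z) = 1 + 1.11z.
Stationarity requires all roots to lie outside the unit circle, i.e. |z| > 1 for every root.
This is linear in z: 1 + (1.11) z = 0  =>  z = -1/(1.11) = -0.900901,  |z| = 0.900901.
Moduli of all roots: 0.9009.
All moduli strictly greater than 1? No.
Verdict: Not stationary.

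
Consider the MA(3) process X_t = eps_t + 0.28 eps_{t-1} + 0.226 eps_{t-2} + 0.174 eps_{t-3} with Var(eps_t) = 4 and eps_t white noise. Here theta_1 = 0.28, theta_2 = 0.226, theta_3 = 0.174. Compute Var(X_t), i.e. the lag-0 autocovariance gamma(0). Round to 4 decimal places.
\gamma(0) = 4.6390

For an MA(q) process X_t = eps_t + sum_i theta_i eps_{t-i} with
Var(eps_t) = sigma^2, the variance is
  gamma(0) = sigma^2 * (1 + sum_i theta_i^2).
  sum_i theta_i^2 = (0.28)^2 + (0.226)^2 + (0.174)^2 = 0.0784 + 0.051076 + 0.030276 = 0.159752.
  gamma(0) = 4 * (1 + 0.159752) = 4 * 1.159752 = 4.639008, which rounds to 4.6390.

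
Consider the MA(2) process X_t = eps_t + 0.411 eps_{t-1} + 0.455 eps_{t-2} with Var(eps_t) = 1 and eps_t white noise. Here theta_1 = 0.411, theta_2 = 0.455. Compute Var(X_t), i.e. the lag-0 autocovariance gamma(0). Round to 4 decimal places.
\gamma(0) = 1.3759

For an MA(q) process X_t = eps_t + sum_i theta_i eps_{t-i} with
Var(eps_t) = sigma^2, the variance is
  gamma(0) = sigma^2 * (1 + sum_i theta_i^2).
  sum_i theta_i^2 = (0.411)^2 + (0.455)^2 = 0.168921 + 0.207025 = 0.375946.
  gamma(0) = 1 * (1 + 0.375946) = 1 * 1.375946 = 1.375946, which rounds to 1.3759.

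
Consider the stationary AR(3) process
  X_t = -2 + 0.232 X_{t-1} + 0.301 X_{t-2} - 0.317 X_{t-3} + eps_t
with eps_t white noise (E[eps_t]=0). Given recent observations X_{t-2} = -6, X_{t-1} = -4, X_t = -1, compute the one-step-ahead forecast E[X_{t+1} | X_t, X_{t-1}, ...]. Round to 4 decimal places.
E[X_{t+1} \mid \mathcal F_t] = -1.5340

For an AR(p) model X_t = c + sum_i phi_i X_{t-i} + eps_t, the
one-step-ahead conditional mean is
  E[X_{t+1} | X_t, ...] = c + sum_i phi_i X_{t+1-i}.
Substitute known values:
  E[X_{t+1} | ...] = -2 + (0.232) * (-1) + (0.301) * (-4) + (-0.317) * (-6)
                   = -1.5340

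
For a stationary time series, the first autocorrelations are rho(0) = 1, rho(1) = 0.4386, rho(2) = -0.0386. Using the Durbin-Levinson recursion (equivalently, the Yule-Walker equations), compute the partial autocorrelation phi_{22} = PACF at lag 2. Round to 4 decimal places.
\phi_{22} = -0.2860

The PACF at lag k is phi_{kk}, the last component of the solution
to the Yule-Walker system G_k phi = r_k where
  (G_k)_{ij} = rho(|i - j|), (r_k)_i = rho(i), i,j = 1..k.
Equivalently, Durbin-Levinson gives phi_{kk} iteratively:
  phi_{11} = rho(1)
  phi_{kk} = [rho(k) - sum_{j=1..k-1} phi_{k-1,j} rho(k-j)]
            / [1 - sum_{j=1..k-1} phi_{k-1,j} rho(j)],
  phi_{k,j} = phi_{k-1,j} - phi_{kk} phi_{k-1,k-j},  j = 1..k-1.
Step k = 1:
  phi_11 = rho(1) = 0.4386.
Step k = 2:
  phi_22 = [rho(2) - phi_11 rho(1)] / [1 - phi_11 rho(1)] = [-0.0386 - (0.4386)(0.4386)] / [1 - (0.4386)(0.4386)]
         = -0.23096996 / 0.80763004 = -0.286.
Therefore phi_{22} = -0.2860.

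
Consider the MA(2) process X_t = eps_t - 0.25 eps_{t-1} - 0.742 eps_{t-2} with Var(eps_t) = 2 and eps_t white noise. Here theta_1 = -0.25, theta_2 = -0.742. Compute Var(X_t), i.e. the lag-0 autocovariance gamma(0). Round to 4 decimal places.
\gamma(0) = 3.2261

For an MA(q) process X_t = eps_t + sum_i theta_i eps_{t-i} with
Var(eps_t) = sigma^2, the variance is
  gamma(0) = sigma^2 * (1 + sum_i theta_i^2).
  sum_i theta_i^2 = (-0.25)^2 + (-0.742)^2 = 0.0625 + 0.550564 = 0.613064.
  gamma(0) = 2 * (1 + 0.613064) = 2 * 1.613064 = 3.226128, which rounds to 3.2261.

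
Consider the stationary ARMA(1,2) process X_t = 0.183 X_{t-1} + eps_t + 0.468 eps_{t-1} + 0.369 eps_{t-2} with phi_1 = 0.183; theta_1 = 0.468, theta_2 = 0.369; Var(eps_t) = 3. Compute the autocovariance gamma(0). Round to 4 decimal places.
\gamma(0) = 5.0110

Multiply the model equation by X_{t-k} and take expectations. With theta_0 = psi_0 = 1 and psi_j the MA(infinity) weights, this gives
  gamma(k) - sum_i phi_i gamma(k-i) = c_k,
  c_k = sigma^2 * sum_{j=k..q} theta_j psi_{j-k}   (c_k = 0 for k > q),
using gamma(-m) = gamma(m).
psi-weights needed (psi_j = theta_j + sum_i phi_i psi_{j-i}):
  psi_1 = theta_1 + phi_1 = 0.468 + (0.183) = 0.651
  psi_2 = theta_2 + phi_1 psi_1 = 0.369 + (0.183)(0.651) = 0.488133
Right-hand sides:
  c_0 = sigma^2 (1 + theta_1 psi_1 + theta_2 psi_2) = 3 * (1 + (0.468)(0.651) + (0.369)(0.488133)) = 3 * 1.484789 = 4.454367
  c_1 = sigma^2 (theta_1 + theta_2 psi_1) = 3 * (0.468 + (0.369)(0.651)) = 2.124657
  c_2 = sigma^2 theta_2 = 3 * (0.369) = 1.107
Equations for k = 0 and k = 1 (AR order 1):
  gamma(0) = phi_1 gamma(1) + c_0
  gamma(1) = phi_1 gamma(0) + c_1
Substituting the second into the first: gamma(0) (1 - phi_1^2) = c_0 + phi_1 c_1, so
  gamma(0) = (c_0 + phi_1 c_1) / (1 - phi_1^2) = (4.454367 + (0.183)(2.124657)) / (1 - (0.183)^2) = 4.843179 / 0.966511 = 5.010993.
Therefore gamma(0) = 5.0110 (to 4 decimal places).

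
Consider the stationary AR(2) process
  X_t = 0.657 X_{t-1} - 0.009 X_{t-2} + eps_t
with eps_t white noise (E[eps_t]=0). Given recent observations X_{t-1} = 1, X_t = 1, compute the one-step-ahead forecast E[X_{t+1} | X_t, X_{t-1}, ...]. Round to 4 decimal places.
E[X_{t+1} \mid \mathcal F_t] = 0.6480

For an AR(p) model X_t = c + sum_i phi_i X_{t-i} + eps_t, the
one-step-ahead conditional mean is
  E[X_{t+1} | X_t, ...] = c + sum_i phi_i X_{t+1-i}.
Substitute known values:
  E[X_{t+1} | ...] = (0.657) * (1) + (-0.009) * (1)
                   = 0.6480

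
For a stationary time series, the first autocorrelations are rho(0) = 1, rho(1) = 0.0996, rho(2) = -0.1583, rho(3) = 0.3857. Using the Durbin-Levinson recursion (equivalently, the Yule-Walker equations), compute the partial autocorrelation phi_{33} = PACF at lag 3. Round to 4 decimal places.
\phi_{33} = 0.4379

The PACF at lag k is phi_{kk}, the last component of the solution
to the Yule-Walker system G_k phi = r_k where
  (G_k)_{ij} = rho(|i - j|), (r_k)_i = rho(i), i,j = 1..k.
Equivalently, Durbin-Levinson gives phi_{kk} iteratively:
  phi_{11} = rho(1)
  phi_{kk} = [rho(k) - sum_{j=1..k-1} phi_{k-1,j} rho(k-j)]
            / [1 - sum_{j=1..k-1} phi_{k-1,j} rho(j)],
  phi_{k,j} = phi_{k-1,j} - phi_{kk} phi_{k-1,k-j},  j = 1..k-1.
Step k = 1:
  phi_11 = rho(1) = 0.0996.
Step k = 2:
  phi_22 = [rho(2) - phi_11 rho(1)] / [1 - phi_11 rho(1)] = [-0.1583 - (0.0996)(0.0996)] / [1 - (0.0996)(0.0996)]
         = -0.16822016 / 0.99007984 = -0.169906.
  Update: phi_21 = phi_11 - phi_22 phi_11 = 0.0996 - (-0.169906)(0.0996) = 0.116523.
Step k = 3:
  phi_33 = [rho(3) - phi_21 rho(2) - phi_22 rho(1)] / [1 - phi_21 rho(1) - phi_22 rho(2)]
    numerator   = 0.3857 - (0.116523)(-0.1583) - (-0.169906)(0.0996) = 0.42106813
    denominator = 1 - (0.116523)(0.0996) - (-0.169906)(-0.1583) = 0.96149828
  phi_33 = 0.42106813 / 0.96149828 = 0.4379.
Therefore phi_{33} = 0.4379.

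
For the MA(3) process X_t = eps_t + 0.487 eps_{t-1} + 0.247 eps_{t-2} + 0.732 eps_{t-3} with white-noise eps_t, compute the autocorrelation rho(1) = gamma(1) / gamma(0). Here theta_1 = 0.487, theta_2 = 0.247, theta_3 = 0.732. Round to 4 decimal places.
\rho(1) = 0.4297

For an MA(q) process with theta_0 = 1, the autocovariance is
  gamma(k) = sigma^2 * sum_{i=0..q-k} theta_i * theta_{i+k},
and rho(k) = gamma(k) / gamma(0). Sigma^2 cancels.
  numerator   = (1)*(0.487) + (0.487)*(0.247) + (0.247)*(0.732) = 0.788093.
  denominator = (1)^2 + (0.487)^2 + (0.247)^2 + (0.732)^2 = 1.834002.
  rho(1) = 0.788093 / 1.834002 = 0.4297.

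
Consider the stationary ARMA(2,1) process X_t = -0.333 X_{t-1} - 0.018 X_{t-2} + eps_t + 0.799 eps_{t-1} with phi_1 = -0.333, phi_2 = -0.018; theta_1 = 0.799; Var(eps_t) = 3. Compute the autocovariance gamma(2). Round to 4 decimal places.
\gamma(2) = -0.4432

Multiply the model equation by X_{t-k} and take expectations. With theta_0 = psi_0 = 1 and psi_j the MA(infinity) weights, this gives
  gamma(k) - sum_i phi_i gamma(k-i) = c_k,
  c_k = sigma^2 * sum_{j=k..q} theta_j psi_{j-k}   (c_k = 0 for k > q),
using gamma(-m) = gamma(m).
psi-weights needed (psi_j = theta_j + sum_i phi_i psi_{j-i}):
  psi_1 = theta_1 + phi_1 = 0.799 + (-0.333) = 0.466
Right-hand sides:
  c_0 = sigma^2 (1 + theta_1 psi_1) = 3 * (1 + (0.799)(0.466)) = 3 * 1.372334 = 4.117002
  c_1 = sigma^2 theta_1 = 3 * (0.799) = 2.397
  c_2 = 0
Equations for k = 0, 1, 2 (AR order 2, c_2 = 0):
  (E0) gamma(0) = phi_1 gamma(1) + phi_2 gamma(2) + c_0
  (E1) gamma(1) = phi_1 gamma(0) + phi_2 gamma(1) + c_1
  (E2) gamma(2) = phi_1 gamma(1) + phi_2 gamma(0)
From (E1): gamma(1) = A gamma(0) + B with
  A = phi_1 / (1 - phi_2) = -0.333 / 1.018 = -0.327112,   B = c_1 / (1 - phi_2) = 2.397 / 1.018 = 2.354617.
Insert (E2) into (E0): gamma(0) (1 - phi_2^2) = phi_1 (1 + phi_2) gamma(1) + c_0.
  phi_1 (1 + phi_2) = (-0.333)(0.982) = -0.327006,   1 - phi_2^2 = 0.999676.
Replace gamma(1) by A gamma(0) + B and collect gamma(0):
  gamma(0) [0.999676 - (-0.327006)(-0.327112)] = (-0.327006)(2.354617) + 4.117002
  gamma(0) * 0.892708 = 3.347028
  gamma(0) = 3.347028 / 0.892708 = 3.749296.
  gamma(1) = A gamma(0) + B = (-0.327112)(3.749296) + (2.354617) = 1.128177.
  gamma(2) = phi_1 gamma(1) + phi_2 gamma(0) = (-0.333)(1.128177) + (-0.018)(3.749296) = -0.44317.
Therefore gamma(2) = -0.4432 (to 4 decimal places).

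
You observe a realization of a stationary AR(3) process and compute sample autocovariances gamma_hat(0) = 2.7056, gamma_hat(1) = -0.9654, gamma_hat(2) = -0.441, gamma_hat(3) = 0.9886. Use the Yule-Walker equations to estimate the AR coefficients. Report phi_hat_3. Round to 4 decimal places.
\hat\phi_{3} = 0.2180

The Yule-Walker equations for an AR(p) process read, in matrix form,
  Gamma_p phi = r_p,   with   (Gamma_p)_{ij} = gamma(|i - j|),
                       (r_p)_i = gamma(i),   i,j = 1..p.
Substitute the sample gammas (Toeplitz matrix and right-hand side of size 3):
  Gamma_p = [[2.7056, -0.9654, -0.441], [-0.9654, 2.7056, -0.9654], [-0.441, -0.9654, 2.7056]]
  r_p     = [-0.9654, -0.441, 0.9886]
Written out (R1..R3):
  (R1) 2.7056 phi_1 - 0.9654 phi_2 - 0.441 phi_3 = -0.9654
  (R2) -0.9654 phi_1 + 2.7056 phi_2 - 0.9654 phi_3 = -0.441
  (R3) -0.441 phi_1 - 0.9654 phi_2 + 2.7056 phi_3 = 0.9886
Gaussian elimination:
  R2 <- R2 - (-0.9654/2.7056) R1 = R2 - (-0.356815) R1:  2.36113 phi_2 - 1.122756 phi_3 = -0.78547
  R3 <- R3 - (-0.441/2.7056) R1 = R3 - (-0.162995) R1:  -1.122756 phi_2 + 2.633719 phi_3 = 0.831244
  R3 <- R3 - (-1.122756/2.36113) R2 = R3 - (-0.475516) R2:  2.099831 phi_3 = 0.457741
Back-substitution:
  phi_hat_3 = 0.457741 / 2.099831 = 0.217989
  phi_hat_2 = (-0.78547 - (-1.122756)(0.217989)) / 2.36113 = -0.229009
  phi_hat_1 = (-0.9654 - (-0.9654)(-0.229009) - (-0.441)(0.217989)) / 2.7056 = -0.402998
So phi_hat = [-0.4030, -0.2290, 0.2180].
Therefore phi_hat_3 = 0.2180.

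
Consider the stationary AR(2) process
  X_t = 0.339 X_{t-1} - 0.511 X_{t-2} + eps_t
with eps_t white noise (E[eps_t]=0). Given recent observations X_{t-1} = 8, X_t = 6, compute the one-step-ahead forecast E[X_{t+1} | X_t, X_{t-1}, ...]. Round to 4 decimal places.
E[X_{t+1} \mid \mathcal F_t] = -2.0540

For an AR(p) model X_t = c + sum_i phi_i X_{t-i} + eps_t, the
one-step-ahead conditional mean is
  E[X_{t+1} | X_t, ...] = c + sum_i phi_i X_{t+1-i}.
Substitute known values:
  E[X_{t+1} | ...] = (0.339) * (6) + (-0.511) * (8)
                   = -2.0540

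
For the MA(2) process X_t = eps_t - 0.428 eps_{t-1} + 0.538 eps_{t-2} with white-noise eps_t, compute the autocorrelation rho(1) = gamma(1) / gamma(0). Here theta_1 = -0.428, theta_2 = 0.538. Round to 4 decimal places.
\rho(1) = -0.4470

For an MA(q) process with theta_0 = 1, the autocovariance is
  gamma(k) = sigma^2 * sum_{i=0..q-k} theta_i * theta_{i+k},
and rho(k) = gamma(k) / gamma(0). Sigma^2 cancels.
  numerator   = (1)*(-0.428) + (-0.428)*(0.538) = -0.658264.
  denominator = (1)^2 + (-0.428)^2 + (0.538)^2 = 1.472628.
  rho(1) = -0.658264 / 1.472628 = -0.4470.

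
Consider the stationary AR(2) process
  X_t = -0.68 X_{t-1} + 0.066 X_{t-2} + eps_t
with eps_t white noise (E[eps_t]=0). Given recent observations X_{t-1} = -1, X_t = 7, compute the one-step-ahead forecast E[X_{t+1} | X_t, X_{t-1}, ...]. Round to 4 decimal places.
E[X_{t+1} \mid \mathcal F_t] = -4.8260

For an AR(p) model X_t = c + sum_i phi_i X_{t-i} + eps_t, the
one-step-ahead conditional mean is
  E[X_{t+1} | X_t, ...] = c + sum_i phi_i X_{t+1-i}.
Substitute known values:
  E[X_{t+1} | ...] = (-0.68) * (7) + (0.066) * (-1)
                   = -4.8260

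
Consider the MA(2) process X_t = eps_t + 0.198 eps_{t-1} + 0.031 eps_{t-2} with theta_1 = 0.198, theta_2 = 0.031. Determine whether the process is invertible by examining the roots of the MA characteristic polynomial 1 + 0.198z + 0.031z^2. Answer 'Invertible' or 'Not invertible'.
\text{Invertible}

The MA(q) characteristic polynomial is P(z) = 1 + 0.198z + 0.031z^2.
Invertibility requires all roots to lie outside the unit circle, i.e. |z| > 1 for every root.
Set 1 + (0.198) z + (0.031) z^2 = 0, i.e. a z^2 + b z + c = 0 with a = 0.031, b = 0.198, c = 1.
Discriminant D = b^2 - 4ac = (0.198)^2 - 4*(0.031)*1 = 0.039204 - (0.124) = -0.084796.
D < 0, so the roots are the complex-conjugate pair z = (-b +/- i sqrt(-D)) / (2a) = -3.1935 +/- 4.6967i.
For a conjugate pair |z|^2 = z * conj(z) = (product of roots) = c/a = 1/(0.031) = 32.258065, so |z| = sqrt(32.258065) = 5.6796 for both roots.
Moduli of all roots: 5.6796, 5.6796.
All moduli strictly greater than 1? Yes.
Verdict: Invertible.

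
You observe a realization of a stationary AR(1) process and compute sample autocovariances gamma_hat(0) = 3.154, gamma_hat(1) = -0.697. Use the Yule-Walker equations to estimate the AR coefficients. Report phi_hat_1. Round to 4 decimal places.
\hat\phi_{1} = -0.2210

The Yule-Walker equations for an AR(p) process read, in matrix form,
  Gamma_p phi = r_p,   with   (Gamma_p)_{ij} = gamma(|i - j|),
                       (r_p)_i = gamma(i),   i,j = 1..p.
Substitute the sample gammas (Toeplitz matrix and right-hand side of size 1):
  Gamma_p = [[3.154]]
  r_p     = [-0.697]
With p = 1 this is the single equation gamma(0) phi_1 = gamma(1):
  phi_hat_1 = gamma(1) / gamma(0) = -0.697 / 3.154 = -0.2210.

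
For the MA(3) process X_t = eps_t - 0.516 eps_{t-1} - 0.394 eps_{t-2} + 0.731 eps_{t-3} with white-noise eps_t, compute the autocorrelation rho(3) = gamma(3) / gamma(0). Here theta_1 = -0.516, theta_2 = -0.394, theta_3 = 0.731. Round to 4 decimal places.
\rho(3) = 0.3737

For an MA(q) process with theta_0 = 1, the autocovariance is
  gamma(k) = sigma^2 * sum_{i=0..q-k} theta_i * theta_{i+k},
and rho(k) = gamma(k) / gamma(0). Sigma^2 cancels.
  numerator   = (1)*(0.731) = 0.731.
  denominator = (1)^2 + (-0.516)^2 + (-0.394)^2 + (0.731)^2 = 1.955853.
  rho(3) = 0.731 / 1.955853 = 0.3737.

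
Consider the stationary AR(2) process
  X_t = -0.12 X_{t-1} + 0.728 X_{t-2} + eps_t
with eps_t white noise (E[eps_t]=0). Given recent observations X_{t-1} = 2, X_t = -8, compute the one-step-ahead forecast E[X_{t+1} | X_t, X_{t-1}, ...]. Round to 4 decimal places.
E[X_{t+1} \mid \mathcal F_t] = 2.4160

For an AR(p) model X_t = c + sum_i phi_i X_{t-i} + eps_t, the
one-step-ahead conditional mean is
  E[X_{t+1} | X_t, ...] = c + sum_i phi_i X_{t+1-i}.
Substitute known values:
  E[X_{t+1} | ...] = (-0.12) * (-8) + (0.728) * (2)
                   = 2.4160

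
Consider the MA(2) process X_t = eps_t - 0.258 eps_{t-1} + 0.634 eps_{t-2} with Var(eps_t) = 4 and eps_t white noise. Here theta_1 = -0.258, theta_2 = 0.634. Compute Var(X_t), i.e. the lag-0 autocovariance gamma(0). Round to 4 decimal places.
\gamma(0) = 5.8741

For an MA(q) process X_t = eps_t + sum_i theta_i eps_{t-i} with
Var(eps_t) = sigma^2, the variance is
  gamma(0) = sigma^2 * (1 + sum_i theta_i^2).
  sum_i theta_i^2 = (-0.258)^2 + (0.634)^2 = 0.066564 + 0.401956 = 0.46852.
  gamma(0) = 4 * (1 + 0.46852) = 4 * 1.46852 = 5.87408, which rounds to 5.8741.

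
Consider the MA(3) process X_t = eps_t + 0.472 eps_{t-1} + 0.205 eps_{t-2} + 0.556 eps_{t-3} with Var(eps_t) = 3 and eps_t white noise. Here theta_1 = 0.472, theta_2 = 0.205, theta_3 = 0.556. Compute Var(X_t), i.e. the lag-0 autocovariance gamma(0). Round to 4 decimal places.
\gamma(0) = 4.7218

For an MA(q) process X_t = eps_t + sum_i theta_i eps_{t-i} with
Var(eps_t) = sigma^2, the variance is
  gamma(0) = sigma^2 * (1 + sum_i theta_i^2).
  sum_i theta_i^2 = (0.472)^2 + (0.205)^2 + (0.556)^2 = 0.222784 + 0.042025 + 0.309136 = 0.573945.
  gamma(0) = 3 * (1 + 0.573945) = 3 * 1.573945 = 4.721835, which rounds to 4.7218.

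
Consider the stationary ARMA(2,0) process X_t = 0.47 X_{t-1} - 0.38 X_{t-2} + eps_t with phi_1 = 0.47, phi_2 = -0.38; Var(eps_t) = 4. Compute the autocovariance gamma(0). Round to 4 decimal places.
\gamma(0) = 5.2885

Multiply the model equation by X_{t-k} and take expectations. With theta_0 = psi_0 = 1 and psi_j the MA(infinity) weights, this gives
  gamma(k) - sum_i phi_i gamma(k-i) = c_k,
  c_k = sigma^2 * sum_{j=k..q} theta_j psi_{j-k}   (c_k = 0 for k > q),
using gamma(-m) = gamma(m).
Pure AR (q = 0): c_0 = sigma^2 = 4, c_k = 0 for k >= 1.
Equations for k = 0, 1, 2 (AR order 2, c_2 = 0):
  (E0) gamma(0) = phi_1 gamma(1) + phi_2 gamma(2) + c_0
  (E1) gamma(1) = phi_1 gamma(0) + phi_2 gamma(1) + c_1
  (E2) gamma(2) = phi_1 gamma(1) + phi_2 gamma(0)
From (E1): gamma(1) = A gamma(0) + B with
  A = phi_1 / (1 - phi_2) = 0.47 / 1.38 = 0.34058,   B = c_1 / (1 - phi_2) = 0 / 1.38 = 0.
Insert (E2) into (E0): gamma(0) (1 - phi_2^2) = phi_1 (1 + phi_2) gamma(1) + c_0.
  phi_1 (1 + phi_2) = (0.47)(0.62) = 0.2914,   1 - phi_2^2 = 0.8556.
Replace gamma(1) by A gamma(0) + B and collect gamma(0):
  gamma(0) [0.8556 - (0.2914)(0.34058)] = c_0 = 4
  gamma(0) * 0.756355 = 4
  gamma(0) = 4 / 0.756355 = 5.288521.
Therefore gamma(0) = 5.2885 (to 4 decimal places).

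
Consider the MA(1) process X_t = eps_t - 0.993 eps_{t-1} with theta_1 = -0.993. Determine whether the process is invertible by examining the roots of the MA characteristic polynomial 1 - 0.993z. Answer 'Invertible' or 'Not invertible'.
\text{Invertible}

The MA(q) characteristic polynomial is P(z) = 1 - 0.993z.
Invertibility requires all roots to lie outside the unit circle, i.e. |z| > 1 for every root.
This is linear in z: 1 + (-0.993) z = 0  =>  z = -1/(-0.993) = 1.007049,  |z| = 1.007049.
Moduli of all roots: 1.0070.
All moduli strictly greater than 1? Yes.
Verdict: Invertible.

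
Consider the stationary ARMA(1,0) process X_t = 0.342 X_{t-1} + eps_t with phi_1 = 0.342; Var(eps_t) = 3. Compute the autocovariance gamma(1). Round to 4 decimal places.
\gamma(1) = 1.1619

Multiply the model equation by X_{t-k} and take expectations. With theta_0 = psi_0 = 1 and psi_j the MA(infinity) weights, this gives
  gamma(k) - sum_i phi_i gamma(k-i) = c_k,
  c_k = sigma^2 * sum_{j=k..q} theta_j psi_{j-k}   (c_k = 0 for k > q),
using gamma(-m) = gamma(m).
Pure AR (q = 0): c_0 = sigma^2 = 3, c_k = 0 for k >= 1.
Equations for k = 0 and k = 1 (AR order 1):
  gamma(0) = phi_1 gamma(1) + c_0
  gamma(1) = phi_1 gamma(0) + c_1
Substituting the second into the first: gamma(0) (1 - phi_1^2) = c_0 + phi_1 c_1, so
  gamma(0) = c_0 / (1 - phi_1^2) = 3 / (1 - (0.342)^2) = 3 / 0.883036 = 3.39737.
  gamma(1) = phi_1 gamma(0) = (0.342)(3.39737) = 1.161901.
Therefore gamma(1) = 1.1619 (to 4 decimal places).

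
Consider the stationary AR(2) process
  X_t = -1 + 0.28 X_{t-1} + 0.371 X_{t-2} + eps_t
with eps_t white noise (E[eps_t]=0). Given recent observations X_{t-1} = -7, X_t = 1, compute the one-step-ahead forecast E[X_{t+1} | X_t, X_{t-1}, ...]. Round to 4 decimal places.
E[X_{t+1} \mid \mathcal F_t] = -3.3170

For an AR(p) model X_t = c + sum_i phi_i X_{t-i} + eps_t, the
one-step-ahead conditional mean is
  E[X_{t+1} | X_t, ...] = c + sum_i phi_i X_{t+1-i}.
Substitute known values:
  E[X_{t+1} | ...] = -1 + (0.28) * (1) + (0.371) * (-7)
                   = -3.3170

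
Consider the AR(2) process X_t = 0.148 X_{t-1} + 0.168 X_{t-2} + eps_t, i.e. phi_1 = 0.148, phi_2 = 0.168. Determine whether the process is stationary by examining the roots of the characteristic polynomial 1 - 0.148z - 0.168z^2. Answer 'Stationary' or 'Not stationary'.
\text{Stationary}

The AR(p) characteristic polynomial is P(z) = 1 - 0.148z - 0.168z^2.
Stationarity requires all roots to lie outside the unit circle, i.e. |z| > 1 for every root.
Set 1 + (-0.148) z + (-0.168) z^2 = 0, i.e. a z^2 + b z + c = 0 with a = -0.168, b = -0.148, c = 1.
Discriminant D = b^2 - 4ac = (-0.148)^2 - 4*(-0.168)*1 = 0.021904 - (-0.672) = 0.693904.
D >= 0, so the roots are real: z = (-b +/- sqrt(D)) / (2a) = (0.148 +/- 0.833009) / (-0.336).
  z_1 = (0.148 + 0.833009) / (-0.336) = -2.9197,   |z_1| = 2.9197.
  z_2 = (0.148 - 0.833009) / (-0.336) = 2.0387,   |z_2| = 2.0387.
Moduli of all roots: 2.9197, 2.0387.
All moduli strictly greater than 1? Yes.
Verdict: Stationary.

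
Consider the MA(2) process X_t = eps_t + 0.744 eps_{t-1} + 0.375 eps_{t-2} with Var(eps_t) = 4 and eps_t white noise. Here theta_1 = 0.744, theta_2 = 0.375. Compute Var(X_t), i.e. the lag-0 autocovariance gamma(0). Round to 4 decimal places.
\gamma(0) = 6.7766

For an MA(q) process X_t = eps_t + sum_i theta_i eps_{t-i} with
Var(eps_t) = sigma^2, the variance is
  gamma(0) = sigma^2 * (1 + sum_i theta_i^2).
  sum_i theta_i^2 = (0.744)^2 + (0.375)^2 = 0.553536 + 0.140625 = 0.694161.
  gamma(0) = 4 * (1 + 0.694161) = 4 * 1.694161 = 6.776644, which rounds to 6.7766.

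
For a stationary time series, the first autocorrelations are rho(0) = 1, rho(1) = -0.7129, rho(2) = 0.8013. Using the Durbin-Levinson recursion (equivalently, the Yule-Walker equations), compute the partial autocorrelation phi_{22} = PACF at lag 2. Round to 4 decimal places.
\phi_{22} = 0.5960

The PACF at lag k is phi_{kk}, the last component of the solution
to the Yule-Walker system G_k phi = r_k where
  (G_k)_{ij} = rho(|i - j|), (r_k)_i = rho(i), i,j = 1..k.
Equivalently, Durbin-Levinson gives phi_{kk} iteratively:
  phi_{11} = rho(1)
  phi_{kk} = [rho(k) - sum_{j=1..k-1} phi_{k-1,j} rho(k-j)]
            / [1 - sum_{j=1..k-1} phi_{k-1,j} rho(j)],
  phi_{k,j} = phi_{k-1,j} - phi_{kk} phi_{k-1,k-j},  j = 1..k-1.
Step k = 1:
  phi_11 = rho(1) = -0.7129.
Step k = 2:
  phi_22 = [rho(2) - phi_11 rho(1)] / [1 - phi_11 rho(1)] = [0.8013 - (-0.7129)(-0.7129)] / [1 - (-0.7129)(-0.7129)]
         = 0.29307359 / 0.49177359 = 0.596.
Therefore phi_{22} = 0.5960.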